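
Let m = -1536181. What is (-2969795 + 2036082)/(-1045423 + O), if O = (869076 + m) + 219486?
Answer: 933713/1493042 ≈ 0.62538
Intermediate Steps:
O = -447619 (O = (869076 - 1536181) + 219486 = -667105 + 219486 = -447619)
(-2969795 + 2036082)/(-1045423 + O) = (-2969795 + 2036082)/(-1045423 - 447619) = -933713/(-1493042) = -933713*(-1/1493042) = 933713/1493042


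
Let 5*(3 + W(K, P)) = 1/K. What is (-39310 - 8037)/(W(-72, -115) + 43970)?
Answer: -17044920/15828119 ≈ -1.0769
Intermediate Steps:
W(K, P) = -3 + 1/(5*K)
(-39310 - 8037)/(W(-72, -115) + 43970) = (-39310 - 8037)/((-3 + (⅕)/(-72)) + 43970) = -47347/((-3 + (⅕)*(-1/72)) + 43970) = -47347/((-3 - 1/360) + 43970) = -47347/(-1081/360 + 43970) = -47347/15828119/360 = -47347*360/15828119 = -17044920/15828119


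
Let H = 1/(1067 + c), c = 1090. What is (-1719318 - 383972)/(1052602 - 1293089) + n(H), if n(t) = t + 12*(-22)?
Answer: -132407804159/518730459 ≈ -255.25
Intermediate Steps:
H = 1/2157 (H = 1/(1067 + 1090) = 1/2157 ≈ 0.00046361)
n(t) = -264 + t (n(t) = t - 264 = -264 + t)
(-1719318 - 383972)/(1052602 - 1293089) + n(H) = (-1719318 - 383972)/(1052602 - 1293089) + (-264 + 1/2157) = -2103290/(-240487) - 569447/2157 = -2103290*(-1/240487) - 569447/2157 = 2103290/240487 - 569447/2157 = -132407804159/518730459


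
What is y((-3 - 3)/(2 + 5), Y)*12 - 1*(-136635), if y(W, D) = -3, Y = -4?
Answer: 136599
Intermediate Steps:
y((-3 - 3)/(2 + 5), Y)*12 - 1*(-136635) = -3*12 - 1*(-136635) = -36 + 136635 = 136599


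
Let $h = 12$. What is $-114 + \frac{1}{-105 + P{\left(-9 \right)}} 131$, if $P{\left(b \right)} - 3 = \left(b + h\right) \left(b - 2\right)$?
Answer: $- \frac{15521}{135} \approx -114.97$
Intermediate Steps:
$P{\left(b \right)} = 3 + \left(-2 + b\right) \left(12 + b\right)$ ($P{\left(b \right)} = 3 + \left(b + 12\right) \left(b - 2\right) = 3 + \left(12 + b\right) \left(-2 + b\right) = 3 + \left(-2 + b\right) \left(12 + b\right)$)
$-114 + \frac{1}{-105 + P{\left(-9 \right)}} 131 = -114 + \frac{1}{-105 + \left(-21 + \left(-9\right)^{2} + 10 \left(-9\right)\right)} 131 = -114 + \frac{1}{-105 - 30} \cdot 131 = -114 + \frac{1}{-135} \cdot 131 = -114 - \frac{131}{135} = - \frac{15521}{135}$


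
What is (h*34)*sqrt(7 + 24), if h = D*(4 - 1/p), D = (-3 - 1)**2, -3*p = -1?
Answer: 544*sqrt(31) ≈ 3028.9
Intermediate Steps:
p = 1/3 (p = -1/3*(-1) = 1/3 ≈ 0.33333)
D = 16 (D = (-4)**2 = 16)
h = 16 (h = 16*(4 - 1/1/3) = 16*(4 - 1*3) = 16*(4 - 3) = 16*1 = 16)
(h*34)*sqrt(7 + 24) = (16*34)*sqrt(7 + 24) = 544*sqrt(31)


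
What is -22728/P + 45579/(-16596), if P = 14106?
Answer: -56673959/13005732 ≈ -4.3576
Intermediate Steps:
-22728/P + 45579/(-16596) = -22728/14106 + 45579/(-16596) = -22728*1/14106 + 45579*(-1/16596) = -3788/2351 - 15193/5532 = -56673959/13005732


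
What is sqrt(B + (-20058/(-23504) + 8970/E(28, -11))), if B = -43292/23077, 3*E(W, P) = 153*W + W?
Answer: sqrt(568877298331598067526)/10441234804 ≈ 2.2843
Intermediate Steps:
E(W, P) = 154*W/3 (E(W, P) = (153*W + W)/3 = (154*W)/3 = 154*W/3)
B = -43292/23077 (B = -43292*1/23077 = -43292/23077 ≈ -1.8760)
sqrt(B + (-20058/(-23504) + 8970/E(28, -11))) = sqrt(-43292/23077 + (-20058/(-23504) + 8970/(((154/3)*28)))) = sqrt(-43292/23077 + (-20058*(-1/23504) + 8970/(4312/3))) = sqrt(-43292/23077 + (10029/11752 + 8970*(3/4312))) = sqrt(-43292/23077 + (10029/11752 + 13455/2156)) = sqrt(-43292/23077 + 44936421/6334328) = sqrt(762772059641/146177287256) = sqrt(568877298331598067526)/10441234804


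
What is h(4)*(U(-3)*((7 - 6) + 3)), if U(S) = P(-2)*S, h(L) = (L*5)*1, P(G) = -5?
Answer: 1200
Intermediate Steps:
h(L) = 5*L (h(L) = (5*L)*1 = 5*L)
U(S) = -5*S
h(4)*(U(-3)*((7 - 6) + 3)) = (5*4)*((-5*(-3))*((7 - 6) + 3)) = 20*(15*(1 + 3)) = 20*(15*4) = 20*60 = 1200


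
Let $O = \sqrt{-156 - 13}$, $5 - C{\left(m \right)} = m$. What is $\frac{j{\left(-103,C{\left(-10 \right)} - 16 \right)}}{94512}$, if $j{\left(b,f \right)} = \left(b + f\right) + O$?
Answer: $- \frac{13}{11814} + \frac{13 i}{94512} \approx -0.0011004 + 0.00013755 i$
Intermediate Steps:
$C{\left(m \right)} = 5 - m$
$O = 13 i$ ($O = \sqrt{-169} = 13 i \approx 13.0 i$)
$j{\left(b,f \right)} = b + f + 13 i$ ($j{\left(b,f \right)} = \left(b + f\right) + 13 i = b + f + 13 i$)
$\frac{j{\left(-103,C{\left(-10 \right)} - 16 \right)}}{94512} = \frac{-103 + \left(\left(5 - -10\right) - 16\right) + 13 i}{94512} = \left(-103 + \left(\left(5 + 10\right) - 16\right) + 13 i\right) \frac{1}{94512} = \left(-103 + \left(15 - 16\right) + 13 i\right) \frac{1}{94512} = \left(-103 - 1 + 13 i\right) \frac{1}{94512} = \left(-104 + 13 i\right) \frac{1}{94512} = - \frac{13}{11814} + \frac{13 i}{94512}$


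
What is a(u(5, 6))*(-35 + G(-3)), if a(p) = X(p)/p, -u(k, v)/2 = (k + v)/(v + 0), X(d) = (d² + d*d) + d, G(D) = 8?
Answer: 171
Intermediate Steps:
X(d) = d + 2*d² (X(d) = (d² + d²) + d = 2*d² + d = d + 2*d²)
u(k, v) = -2*(k + v)/v (u(k, v) = -2*(k + v)/(v + 0) = -2*(k + v)/v)
a(p) = 1 + 2*p (a(p) = (p*(1 + 2*p))/p = 1 + 2*p)
a(u(5, 6))*(-35 + G(-3)) = (1 + 2*(-2 - 2*5/6))*(-35 + 8) = (1 + 2*(-2 - 2*5*⅙))*(-27) = (1 + 2*(-2 - 5/3))*(-27) = (1 + 2*(-11/3))*(-27) = (1 - 22/3)*(-27) = -19/3*(-27) = 171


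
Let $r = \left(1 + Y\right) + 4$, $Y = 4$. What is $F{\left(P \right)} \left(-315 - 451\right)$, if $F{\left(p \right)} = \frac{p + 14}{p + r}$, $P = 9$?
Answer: $- \frac{8809}{9} \approx -978.78$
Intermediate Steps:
$r = 9$ ($r = \left(1 + 4\right) + 4 = 5 + 4 = 9$)
$F{\left(p \right)} = \frac{14 + p}{9 + p}$ ($F{\left(p \right)} = \frac{p + 14}{p + 9} = \frac{14 + p}{9 + p}$)
$F{\left(P \right)} \left(-315 - 451\right) = \frac{14 + 9}{9 + 9} \left(-315 - 451\right) = \frac{1}{18} \cdot 23 \left(-766\right) = \frac{23}{18} \left(-766\right) = - \frac{8809}{9}$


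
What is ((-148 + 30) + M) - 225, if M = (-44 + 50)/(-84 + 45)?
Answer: -4461/13 ≈ -343.15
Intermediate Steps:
M = -2/13 (M = 6/(-39) = 6*(-1/39) = -2/13 ≈ -0.15385)
((-148 + 30) + M) - 225 = ((-148 + 30) - 2/13) - 225 = (-118 - 2/13) - 225 = -1536/13 - 225 = -4461/13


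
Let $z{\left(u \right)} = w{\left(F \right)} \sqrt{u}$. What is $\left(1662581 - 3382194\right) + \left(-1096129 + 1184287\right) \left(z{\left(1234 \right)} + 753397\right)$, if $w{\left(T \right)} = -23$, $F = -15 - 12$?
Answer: $66416253113 - 2027634 \sqrt{1234} \approx 6.6345 \cdot 10^{10}$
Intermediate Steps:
$F = -27$
$z{\left(u \right)} = - 23 \sqrt{u}$
$\left(1662581 - 3382194\right) + \left(-1096129 + 1184287\right) \left(z{\left(1234 \right)} + 753397\right) = \left(1662581 - 3382194\right) + \left(-1096129 + 1184287\right) \left(- 23 \sqrt{1234} + 753397\right) = -1719613 + 88158 \left(753397 - 23 \sqrt{1234}\right) = -1719613 + \left(66417972726 - 2027634 \sqrt{1234}\right) = 66416253113 - 2027634 \sqrt{1234}$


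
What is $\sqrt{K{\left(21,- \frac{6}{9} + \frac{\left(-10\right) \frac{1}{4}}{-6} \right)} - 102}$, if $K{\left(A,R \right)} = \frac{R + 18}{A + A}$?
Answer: $\frac{i \sqrt{716730}}{84} \approx 10.079 i$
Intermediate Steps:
$K{\left(A,R \right)} = \frac{18 + R}{2 A}$
$\sqrt{K{\left(21,- \frac{6}{9} + \frac{\left(-10\right) \frac{1}{4}}{-6} \right)} - 102} = \sqrt{\frac{18 - \left(\frac{2}{3} - \frac{\left(-10\right) \frac{1}{4}}{-6}\right)}{2 \cdot 21} - 102} = \sqrt{\frac{1}{2} \cdot \frac{1}{21} \left(18 - \left(\frac{2}{3} - \left(-10\right) \frac{1}{4} \left(- \frac{1}{6}\right)\right)\right) - 102} = \sqrt{\frac{1}{2} \cdot \frac{1}{21} \left(18 - \frac{1}{4}\right) - 102} = \sqrt{\frac{1}{2} \cdot \frac{1}{21} \cdot \frac{71}{4} - 102} = \sqrt{\frac{71}{168} - 102} = \sqrt{- \frac{17065}{168}} = \frac{i \sqrt{716730}}{84}$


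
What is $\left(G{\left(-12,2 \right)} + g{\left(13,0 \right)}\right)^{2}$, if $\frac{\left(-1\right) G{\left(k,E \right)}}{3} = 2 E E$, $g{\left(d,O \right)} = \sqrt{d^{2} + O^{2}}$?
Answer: $121$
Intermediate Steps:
$g{\left(d,O \right)} = \sqrt{O^{2} + d^{2}}$
$G{\left(k,E \right)} = - 6 E^{2}$ ($G{\left(k,E \right)} = - 3 \cdot 2 E E = - 3 \cdot 2 E^{2} = - 6 E^{2}$)
$\left(G{\left(-12,2 \right)} + g{\left(13,0 \right)}\right)^{2} = \left(- 6 \cdot 2^{2} + \sqrt{0^{2} + 13^{2}}\right)^{2} = \left(\left(-6\right) 4 + \sqrt{0 + 169}\right)^{2} = \left(-24 + \sqrt{169}\right)^{2} = \left(-24 + 13\right)^{2} = \left(-11\right)^{2} = 121$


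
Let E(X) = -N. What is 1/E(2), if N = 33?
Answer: -1/33 ≈ -0.030303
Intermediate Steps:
E(X) = -33 (E(X) = -1*33 = -33)
1/E(2) = 1/(-33) = -1/33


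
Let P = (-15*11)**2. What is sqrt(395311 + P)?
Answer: 2*sqrt(105634) ≈ 650.03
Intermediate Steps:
P = 27225 (P = (-165)**2 = 27225)
sqrt(395311 + P) = sqrt(395311 + 27225) = sqrt(422536) = 2*sqrt(105634)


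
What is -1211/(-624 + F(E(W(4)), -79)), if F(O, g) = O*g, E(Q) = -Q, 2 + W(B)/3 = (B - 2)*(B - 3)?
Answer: 1211/624 ≈ 1.9407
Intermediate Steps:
W(B) = -6 + 3*(-3 + B)*(-2 + B) (W(B) = -6 + 3*((B - 2)*(B - 3)) = -6 + 3*((-2 + B)*(-3 + B)) = -6 + 3*((-3 + B)*(-2 + B)) = -6 + 3*(-3 + B)*(-2 + B))
-1211/(-624 + F(E(W(4)), -79)) = -1211/(-624 - (12 - 15*4 + 3*4²)*(-79)) = -1211/(-624 - (12 - 60 + 3*16)*(-79)) = -1211/(-624 - (12 - 60 + 48)*(-79)) = -1211/(-624 - 1*0*(-79)) = -1211/(-624 + 0*(-79)) = -1211/(-624 + 0) = -1211/(-624) = -1211*(-1/624) = 1211/624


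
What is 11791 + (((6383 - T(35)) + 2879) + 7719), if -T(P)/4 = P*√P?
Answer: 28772 + 140*√35 ≈ 29600.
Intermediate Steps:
T(P) = -4*P^(3/2) (T(P) = -4*P*√P = -4*P^(3/2))
11791 + (((6383 - T(35)) + 2879) + 7719) = 11791 + (((6383 - (-4)*35^(3/2)) + 2879) + 7719) = 11791 + (((6383 - (-4)*35*√35) + 2879) + 7719) = 11791 + (((6383 - (-140)*√35) + 2879) + 7719) = 11791 + (((6383 + 140*√35) + 2879) + 7719) = 11791 + ((9262 + 140*√35) + 7719) = 11791 + (16981 + 140*√35) = 28772 + 140*√35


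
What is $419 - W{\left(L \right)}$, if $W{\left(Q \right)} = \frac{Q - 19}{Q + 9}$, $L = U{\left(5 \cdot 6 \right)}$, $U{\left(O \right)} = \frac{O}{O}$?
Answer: $\frac{2104}{5} \approx 420.8$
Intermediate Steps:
$U{\left(O \right)} = 1$
$L = 1$
$W{\left(Q \right)} = \frac{-19 + Q}{9 + Q}$
$419 - W{\left(L \right)} = 419 - \frac{-19 + 1}{9 + 1} = 419 - \frac{1}{10} \left(-18\right) = 419 - - \frac{9}{5} = 419 + \frac{9}{5} = \frac{2104}{5}$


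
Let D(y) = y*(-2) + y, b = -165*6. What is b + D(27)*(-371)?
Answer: 9027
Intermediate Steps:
b = -990
D(y) = -y (D(y) = -2*y + y = -y)
b + D(27)*(-371) = -990 - 1*27*(-371) = -990 - 27*(-371) = -990 + 10017 = 9027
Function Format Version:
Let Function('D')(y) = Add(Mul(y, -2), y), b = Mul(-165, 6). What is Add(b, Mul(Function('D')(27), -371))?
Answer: 9027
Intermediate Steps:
b = -990
Function('D')(y) = Mul(-1, y) (Function('D')(y) = Add(Mul(-2, y), y) = Mul(-1, y))
Add(b, Mul(Function('D')(27), -371)) = Add(-990, Mul(Mul(-1, 27), -371)) = Add(-990, Mul(-27, -371)) = Add(-990, 10017) = 9027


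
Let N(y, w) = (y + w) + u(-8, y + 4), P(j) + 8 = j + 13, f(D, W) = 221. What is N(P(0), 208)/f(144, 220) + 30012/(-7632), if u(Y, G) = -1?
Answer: -417889/140556 ≈ -2.9731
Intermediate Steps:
P(j) = 5 + j (P(j) = -8 + (j + 13) = -8 + (13 + j) = 5 + j)
N(y, w) = -1 + w + y (N(y, w) = (y + w) - 1 = (w + y) - 1 = -1 + w + y)
N(P(0), 208)/f(144, 220) + 30012/(-7632) = (-1 + 208 + (5 + 0))/221 + 30012/(-7632) = (-1 + 208 + 5)*(1/221) + 30012*(-1/7632) = 212*(1/221) - 2501/636 = 212/221 - 2501/636 = -417889/140556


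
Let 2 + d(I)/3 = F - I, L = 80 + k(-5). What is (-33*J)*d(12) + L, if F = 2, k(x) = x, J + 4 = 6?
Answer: 2451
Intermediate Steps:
J = 2 (J = -4 + 6 = 2)
L = 75 (L = 80 - 5 = 75)
d(I) = -3*I (d(I) = -6 + 3*(2 - I) = -6 + (6 - 3*I) = -3*I)
(-33*J)*d(12) + L = (-33*2)*(-3*12) + 75 = -66*(-36) + 75 = 2376 + 75 = 2451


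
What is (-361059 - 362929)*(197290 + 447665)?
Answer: -466939680540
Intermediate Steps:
(-361059 - 362929)*(197290 + 447665) = -723988*644955 = -466939680540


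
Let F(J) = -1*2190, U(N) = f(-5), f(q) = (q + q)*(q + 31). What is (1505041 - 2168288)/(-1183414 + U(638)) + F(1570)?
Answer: -2591582813/1183674 ≈ -2189.4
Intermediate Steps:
f(q) = 2*q*(31 + q) (f(q) = (2*q)*(31 + q) = 2*q*(31 + q))
U(N) = -260 (U(N) = 2*(-5)*(31 - 5) = 2*(-5)*26 = -260)
F(J) = -2190
(1505041 - 2168288)/(-1183414 + U(638)) + F(1570) = (1505041 - 2168288)/(-1183414 - 260) - 2190 = -663247/(-1183674) - 2190 = -663247*(-1/1183674) - 2190 = 663247/1183674 - 2190 = -2591582813/1183674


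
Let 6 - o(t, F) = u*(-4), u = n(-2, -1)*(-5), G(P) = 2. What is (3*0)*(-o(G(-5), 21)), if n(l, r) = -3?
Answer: 0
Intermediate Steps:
u = 15 (u = -3*(-5) = 15)
o(t, F) = 66 (o(t, F) = 6 - 15*(-4) = 6 - 1*(-60) = 6 + 60 = 66)
(3*0)*(-o(G(-5), 21)) = (3*0)*(-1*66) = 0*(-66) = 0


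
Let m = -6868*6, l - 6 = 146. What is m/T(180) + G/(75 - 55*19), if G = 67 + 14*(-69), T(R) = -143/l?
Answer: 6075836077/138710 ≈ 43802.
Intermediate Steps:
l = 152 (l = 6 + 146 = 152)
m = -41208
T(R) = -143/152
G = -899 (G = 67 - 966 = -899)
m/T(180) + G/(75 - 55*19) = -41208/(-143/152) - 899/(75 - 55*19) = -41208*(-152/143) - 899/(75 - 1045) = 6263616/143 - 899/(-970) = 6263616/143 - 899*(-1/970) = 6263616/143 + 899/970 = 6075836077/138710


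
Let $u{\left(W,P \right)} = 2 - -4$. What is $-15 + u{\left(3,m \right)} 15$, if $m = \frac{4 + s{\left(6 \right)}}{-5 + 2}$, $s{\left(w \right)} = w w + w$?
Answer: $75$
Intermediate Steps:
$s{\left(w \right)} = w + w^{2}$ ($s{\left(w \right)} = w^{2} + w = w + w^{2}$)
$m = - \frac{46}{3}$ ($m = \frac{4 + 6 \left(1 + 6\right)}{-5 + 2} = \frac{4 + 6 \cdot 7}{-3} = \left(4 + 42\right) \left(- \frac{1}{3}\right) = 46 \left(- \frac{1}{3}\right) = - \frac{46}{3} \approx -15.333$)
$u{\left(W,P \right)} = 6$ ($u{\left(W,P \right)} = 2 + 4 = 6$)
$-15 + u{\left(3,m \right)} 15 = -15 + 6 \cdot 15 = -15 + 90 = 75$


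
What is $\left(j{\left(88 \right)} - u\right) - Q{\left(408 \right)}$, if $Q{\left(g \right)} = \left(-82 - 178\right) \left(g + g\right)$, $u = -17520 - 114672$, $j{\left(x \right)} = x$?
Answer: $344440$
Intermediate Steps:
$u = -132192$
$Q{\left(g \right)} = - 520 g$ ($Q{\left(g \right)} = - 260 \cdot 2 g = - 520 g$)
$\left(j{\left(88 \right)} - u\right) - Q{\left(408 \right)} = \left(88 - -132192\right) - \left(-520\right) 408 = \left(88 + 132192\right) - -212160 = 132280 + 212160 = 344440$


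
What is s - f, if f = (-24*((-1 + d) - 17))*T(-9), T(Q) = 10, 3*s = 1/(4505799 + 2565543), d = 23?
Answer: 25456831201/21214026 ≈ 1200.0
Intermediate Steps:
s = 1/21214026 (s = 1/(3*(4505799 + 2565543)) = (1/3)/7071342 = (1/3)*(1/7071342) = 1/21214026 ≈ 4.7139e-8)
f = -1200 (f = -24*((-1 + 23) - 17)*10 = -24*(22 - 17)*10 = -24*5*10 = -120*10 = -1200)
s - f = 1/21214026 - 1*(-1200) = 1/21214026 + 1200 = 25456831201/21214026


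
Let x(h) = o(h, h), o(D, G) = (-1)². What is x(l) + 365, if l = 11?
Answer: 366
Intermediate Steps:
o(D, G) = 1
x(h) = 1
x(l) + 365 = 1 + 365 = 366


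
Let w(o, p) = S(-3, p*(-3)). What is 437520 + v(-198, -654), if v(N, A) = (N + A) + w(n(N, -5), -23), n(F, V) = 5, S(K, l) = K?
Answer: 436665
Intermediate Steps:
w(o, p) = -3
v(N, A) = -3 + A + N (v(N, A) = (N + A) - 3 = (A + N) - 3 = -3 + A + N)
437520 + v(-198, -654) = 437520 + (-3 - 654 - 198) = 437520 - 855 = 436665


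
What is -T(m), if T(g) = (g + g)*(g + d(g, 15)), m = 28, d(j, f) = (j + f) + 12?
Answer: -4648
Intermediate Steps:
d(j, f) = 12 + f + j (d(j, f) = (f + j) + 12 = 12 + f + j)
T(g) = 2*g*(27 + 2*g) (T(g) = (g + g)*(g + (12 + 15 + g)) = (2*g)*(g + (27 + g)) = (2*g)*(27 + 2*g) = 2*g*(27 + 2*g))
-T(m) = -2*28*(27 + 2*28) = -2*28*(27 + 56) = -2*28*83 = -1*4648 = -4648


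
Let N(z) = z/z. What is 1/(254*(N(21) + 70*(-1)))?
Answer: -1/17526 ≈ -5.7058e-5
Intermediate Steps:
N(z) = 1
1/(254*(N(21) + 70*(-1))) = 1/(254*(1 + 70*(-1))) = 1/(254*(1 - 70)) = 1/(254*(-69)) = 1/(-17526) = -1/17526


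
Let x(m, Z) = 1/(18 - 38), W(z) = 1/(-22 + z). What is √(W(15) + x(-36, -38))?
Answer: 3*I*√105/70 ≈ 0.43916*I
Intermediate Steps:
x(m, Z) = -1/20 (x(m, Z) = 1/(-20) = -1/20)
√(W(15) + x(-36, -38)) = √(1/(-22 + 15) - 1/20) = √(1/(-7) - 1/20) = √(-⅐ - 1/20) = √(-27/140) = 3*I*√105/70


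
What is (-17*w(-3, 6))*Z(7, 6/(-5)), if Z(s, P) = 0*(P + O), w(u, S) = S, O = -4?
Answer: 0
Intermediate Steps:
Z(s, P) = 0 (Z(s, P) = 0*(P - 4) = 0*(-4 + P) = 0)
(-17*w(-3, 6))*Z(7, 6/(-5)) = -17*6*0 = -102*0 = 0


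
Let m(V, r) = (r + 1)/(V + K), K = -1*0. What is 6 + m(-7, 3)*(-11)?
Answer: 86/7 ≈ 12.286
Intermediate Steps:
K = 0
m(V, r) = (1 + r)/V (m(V, r) = (r + 1)/(V + 0) = (1 + r)/V)
6 + m(-7, 3)*(-11) = 6 + ((1 + 3)/(-7))*(-11) = 6 - 1/7*4*(-11) = 6 - 4/7*(-11) = 6 + 44/7 = 86/7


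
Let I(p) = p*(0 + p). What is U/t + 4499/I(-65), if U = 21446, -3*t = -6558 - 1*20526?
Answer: 65613161/19071650 ≈ 3.4403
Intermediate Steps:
t = 9028 (t = -(-6558 - 1*20526)/3 = -(-6558 - 20526)/3 = -⅓*(-27084) = 9028)
I(p) = p² (I(p) = p*p = p²)
U/t + 4499/I(-65) = 21446/9028 + 4499/((-65)²) = 21446*(1/9028) + 4499/4225 = 10723/4514 + 4499*(1/4225) = 10723/4514 + 4499/4225 = 65613161/19071650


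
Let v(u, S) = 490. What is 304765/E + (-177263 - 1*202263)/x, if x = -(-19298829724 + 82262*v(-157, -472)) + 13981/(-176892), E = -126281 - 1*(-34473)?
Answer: -1038242493184947682391/312760326651682541536 ≈ -3.3196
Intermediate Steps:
E = -91808 (E = -126281 + 34473 = -91808)
x = 3406678357568867/176892 (x = -82262/(1/(490 - 234602)) + 13981/(-176892) = -82262/(1/(-234112)) + 13981*(-1/176892) = -82262/(-1/234112) - 13981/176892 = -82262*(-234112) - 13981/176892 = 19258521344 - 13981/176892 = 3406678357568867/176892 ≈ 1.9259e+10)
304765/E + (-177263 - 1*202263)/x = 304765/(-91808) + (-177263 - 1*202263)/(3406678357568867/176892) = 304765*(-1/91808) + (-177263 - 202263)*(176892/3406678357568867) = -304765/91808 - 379526*176892/3406678357568867 = -304765/91808 - 67135113192/3406678357568867 = -1038242493184947682391/312760326651682541536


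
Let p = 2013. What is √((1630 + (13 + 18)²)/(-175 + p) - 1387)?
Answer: 41*I*√2784570/1838 ≈ 37.224*I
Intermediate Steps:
√((1630 + (13 + 18)²)/(-175 + p) - 1387) = √((1630 + (13 + 18)²)/(-175 + 2013) - 1387) = √((1630 + 31²)/1838 - 1387) = √((1630 + 961)*(1/1838) - 1387) = √(2591*(1/1838) - 1387) = √(2591/1838 - 1387) = √(-2546715/1838) = 41*I*√2784570/1838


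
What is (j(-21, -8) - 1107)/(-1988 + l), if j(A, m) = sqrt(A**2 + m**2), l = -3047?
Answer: 1107/5035 - sqrt(505)/5035 ≈ 0.21540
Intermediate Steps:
(j(-21, -8) - 1107)/(-1988 + l) = (sqrt((-21)**2 + (-8)**2) - 1107)/(-1988 - 3047) = (sqrt(441 + 64) - 1107)/(-5035) = (sqrt(505) - 1107)*(-1/5035) = (-1107 + sqrt(505))*(-1/5035) = 1107/5035 - sqrt(505)/5035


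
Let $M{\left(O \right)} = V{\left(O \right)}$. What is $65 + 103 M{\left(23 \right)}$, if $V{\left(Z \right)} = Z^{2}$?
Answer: $54552$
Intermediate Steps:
$M{\left(O \right)} = O^{2}$
$65 + 103 M{\left(23 \right)} = 65 + 103 \cdot 23^{2} = 65 + 103 \cdot 529 = 65 + 54487 = 54552$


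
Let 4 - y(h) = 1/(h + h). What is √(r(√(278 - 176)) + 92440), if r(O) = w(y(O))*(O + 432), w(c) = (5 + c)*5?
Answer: √(129330390 + 39780*√102)/34 ≈ 335.00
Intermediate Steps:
y(h) = 4 - 1/(2*h) (y(h) = 4 - 1/(h + h) = 4 - 1/(2*h))
w(c) = 25 + 5*c
r(O) = (45 - 5/(2*O))*(432 + O) (r(O) = (25 + 5*(4 - 1/(2*O)))*(O + 432) = (25 + (20 - 5/(2*O)))*(432 + O) = (45 - 5/(2*O))*(432 + O))
√(r(√(278 - 176)) + 92440) = √((38875/2 - 1080/√(278 - 176) + 45*√(278 - 176)) + 92440) = √((38875/2 - 1080*√102/102 + 45*√102) + 92440) = √((38875/2 - 180*√102/17 + 45*√102) + 92440) = √((38875/2 + 585*√102/17) + 92440) = √(223755/2 + 585*√102/17)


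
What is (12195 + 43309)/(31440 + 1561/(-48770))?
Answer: 2706930080/1533327239 ≈ 1.7654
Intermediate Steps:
(12195 + 43309)/(31440 + 1561/(-48770)) = 55504/(31440 + 1561*(-1/48770)) = 55504/(31440 - 1561/48770) = 55504/(1533327239/48770) = 55504*(48770/1533327239) = 2706930080/1533327239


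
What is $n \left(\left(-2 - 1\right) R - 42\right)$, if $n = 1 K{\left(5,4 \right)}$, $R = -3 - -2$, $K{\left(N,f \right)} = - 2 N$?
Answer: $390$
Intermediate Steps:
$R = -1$ ($R = -3 + 2 = -1$)
$n = -10$ ($n = 1 \left(\left(-2\right) 5\right) = 1 \left(-10\right) = -10$)
$n \left(\left(-2 - 1\right) R - 42\right) = - 10 \left(\left(-2 - 1\right) \left(-1\right) - 42\right) = - 10 \left(\left(-3\right) \left(-1\right) - 42\right) = - 10 \left(3 - 42\right) = \left(-10\right) \left(-39\right) = 390$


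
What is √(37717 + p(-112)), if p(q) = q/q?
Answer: √37718 ≈ 194.21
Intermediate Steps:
p(q) = 1
√(37717 + p(-112)) = √(37717 + 1) = √37718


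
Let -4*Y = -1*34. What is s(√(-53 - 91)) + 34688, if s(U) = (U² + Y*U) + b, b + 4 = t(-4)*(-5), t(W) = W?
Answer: 34560 + 102*I ≈ 34560.0 + 102.0*I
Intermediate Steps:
Y = 17/2 (Y = -(-1)*34/4 = -¼*(-34) = 17/2 ≈ 8.5000)
b = 16 (b = -4 - 4*(-5) = -4 + 20 = 16)
s(U) = 16 + U² + 17*U/2 (s(U) = (U² + 17*U/2) + 16 = 16 + U² + 17*U/2)
s(√(-53 - 91)) + 34688 = (16 + (√(-53 - 91))² + 17*√(-53 - 91)/2) + 34688 = (16 + (√(-144))² + 17*√(-144)/2) + 34688 = (16 + (12*I)² + 17*(12*I)/2) + 34688 = (16 - 144 + 102*I) + 34688 = (-128 + 102*I) + 34688 = 34560 + 102*I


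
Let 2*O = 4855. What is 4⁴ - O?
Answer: -4343/2 ≈ -2171.5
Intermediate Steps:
O = 4855/2 (O = (½)*4855 = 4855/2 ≈ 2427.5)
4⁴ - O = 4⁴ - 1*4855/2 = 256 - 4855/2 = -4343/2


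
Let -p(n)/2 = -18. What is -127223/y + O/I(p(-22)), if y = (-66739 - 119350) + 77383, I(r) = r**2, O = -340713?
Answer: -682827155/2608944 ≈ -261.73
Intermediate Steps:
p(n) = 36 (p(n) = -2*(-18) = 36)
y = -108706 (y = -186089 + 77383 = -108706)
-127223/y + O/I(p(-22)) = -127223/(-108706) - 340713/(36**2) = -127223*(-1/108706) - 340713/1296 = 127223/108706 - 340713*1/1296 = 127223/108706 - 12619/48 = -682827155/2608944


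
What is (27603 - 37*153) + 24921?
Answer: 46863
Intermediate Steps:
(27603 - 37*153) + 24921 = (27603 - 5661) + 24921 = 21942 + 24921 = 46863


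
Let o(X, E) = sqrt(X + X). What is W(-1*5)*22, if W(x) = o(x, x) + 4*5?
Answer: 440 + 22*I*sqrt(10) ≈ 440.0 + 69.57*I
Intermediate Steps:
o(X, E) = sqrt(2)*sqrt(X) (o(X, E) = sqrt(2*X) = sqrt(2)*sqrt(X))
W(x) = 20 + sqrt(2)*sqrt(x) (W(x) = sqrt(2)*sqrt(x) + 4*5 = sqrt(2)*sqrt(x) + 20 = 20 + sqrt(2)*sqrt(x))
W(-1*5)*22 = (20 + sqrt(2)*sqrt(-1*5))*22 = (20 + sqrt(2)*sqrt(-5))*22 = (20 + sqrt(2)*(I*sqrt(5)))*22 = (20 + I*sqrt(10))*22 = 440 + 22*I*sqrt(10)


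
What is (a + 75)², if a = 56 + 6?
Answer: 18769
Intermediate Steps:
a = 62
(a + 75)² = (62 + 75)² = 137² = 18769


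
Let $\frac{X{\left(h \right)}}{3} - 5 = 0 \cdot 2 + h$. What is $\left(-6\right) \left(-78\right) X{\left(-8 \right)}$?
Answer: $-4212$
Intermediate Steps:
$X{\left(h \right)} = 15 + 3 h$ ($X{\left(h \right)} = 15 + 3 \left(0 \cdot 2 + h\right) = 15 + 3 \left(0 + h\right) = 15 + 3 h$)
$\left(-6\right) \left(-78\right) X{\left(-8 \right)} = \left(-6\right) \left(-78\right) \left(15 + 3 \left(-8\right)\right) = 468 \left(15 - 24\right) = 468 \left(-9\right) = -4212$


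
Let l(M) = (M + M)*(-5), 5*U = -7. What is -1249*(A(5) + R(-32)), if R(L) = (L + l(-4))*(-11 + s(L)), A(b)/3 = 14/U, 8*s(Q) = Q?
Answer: 187350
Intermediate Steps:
U = -7/5 (U = (⅕)*(-7) = -7/5 ≈ -1.4000)
s(Q) = Q/8
l(M) = -10*M (l(M) = (2*M)*(-5) = -10*M)
A(b) = -30 (A(b) = 3*(14/(-7/5)) = 3*(14*(-5/7)) = 3*(-10) = -30)
R(L) = (-11 + L/8)*(40 + L) (R(L) = (L - 10*(-4))*(-11 + L/8) = (L + 40)*(-11 + L/8) = (40 + L)*(-11 + L/8) = (-11 + L/8)*(40 + L))
-1249*(A(5) + R(-32)) = -1249*(-30 + (-440 - 6*(-32) + (⅛)*(-32)²)) = -1249*(-30 + (-440 + 192 + (⅛)*1024)) = -1249*(-30 + (-440 + 192 + 128)) = -1249*(-30 - 120) = -1249*(-150) = 187350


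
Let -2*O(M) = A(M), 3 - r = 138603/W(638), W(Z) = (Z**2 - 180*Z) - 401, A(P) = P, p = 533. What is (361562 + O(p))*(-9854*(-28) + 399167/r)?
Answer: 231064185116303243/1473612 ≈ 1.5680e+11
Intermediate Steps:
W(Z) = -401 + Z**2 - 180*Z
r = 736806/291803 (r = 3 - 138603/(-401 + 638**2 - 180*638) = 3 - 138603/(-401 + 407044 - 114840) = 3 - 138603/291803 = 736806/291803 ≈ 2.5250)
O(M) = -M/2
(361562 + O(p))*(-9854*(-28) + 399167/r) = (361562 - 1/2*533)*(-9854*(-28) + 399167/(736806/291803)) = (361562 - 533/2)*(275912 + 399167*(291803/736806)) = 722591*(275912 + 116478128101/736806)/2 = (722591/2)*(319771745173/736806) = 231064185116303243/1473612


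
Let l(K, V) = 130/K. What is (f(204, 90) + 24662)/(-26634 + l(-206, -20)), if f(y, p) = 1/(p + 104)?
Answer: -492796187/532213198 ≈ -0.92594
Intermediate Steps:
f(y, p) = 1/(104 + p)
(f(204, 90) + 24662)/(-26634 + l(-206, -20)) = (1/(104 + 90) + 24662)/(-26634 + 130/(-206)) = (1/194 + 24662)/(-26634 + 130*(-1/206)) = (1/194 + 24662)/(-26634 - 65/103) = 4784429/(194*(-2743367/103)) = (4784429/194)*(-103/2743367) = -492796187/532213198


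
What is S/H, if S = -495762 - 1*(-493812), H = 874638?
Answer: -325/145773 ≈ -0.0022295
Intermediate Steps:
S = -1950 (S = -495762 + 493812 = -1950)
S/H = -1950/874638 = -1950*1/874638 = -325/145773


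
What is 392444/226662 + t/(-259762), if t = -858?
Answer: 25534128581/14719543611 ≈ 1.7347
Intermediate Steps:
392444/226662 + t/(-259762) = 392444/226662 - 858/(-259762) = 392444*(1/226662) - 858*(-1/259762) = 196222/113331 + 429/129881 = 25534128581/14719543611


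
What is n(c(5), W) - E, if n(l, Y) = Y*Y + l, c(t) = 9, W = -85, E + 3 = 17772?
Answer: -10535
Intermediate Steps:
E = 17769 (E = -3 + 17772 = 17769)
n(l, Y) = l + Y² (n(l, Y) = Y² + l = l + Y²)
n(c(5), W) - E = (9 + (-85)²) - 1*17769 = (9 + 7225) - 17769 = 7234 - 17769 = -10535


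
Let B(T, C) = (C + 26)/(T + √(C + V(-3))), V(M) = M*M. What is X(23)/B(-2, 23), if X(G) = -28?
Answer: 8/7 - 16*√2/7 ≈ -2.0896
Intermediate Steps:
V(M) = M²
B(T, C) = (26 + C)/(T + √(9 + C)) (B(T, C) = (C + 26)/(T + √(C + (-3)²)) = (26 + C)/(T + √(C + 9)) = (26 + C)/(T + √(9 + C)))
X(23)/B(-2, 23) = -28*(-2 + √(9 + 23))/(26 + 23) = -(-8/7 + 16*√2/7) = -28*(-2/49 + 4*√2/49) = 8/7 - 16*√2/7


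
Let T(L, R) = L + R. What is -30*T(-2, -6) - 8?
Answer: 232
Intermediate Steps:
-30*T(-2, -6) - 8 = -30*(-2 - 6) - 8 = -30*(-8) - 8 = 240 - 8 = 232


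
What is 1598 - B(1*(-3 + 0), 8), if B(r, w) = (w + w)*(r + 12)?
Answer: 1454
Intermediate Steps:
B(r, w) = 2*w*(12 + r) (B(r, w) = (2*w)*(12 + r) = 2*w*(12 + r))
1598 - B(1*(-3 + 0), 8) = 1598 - 2*8*(12 + 1*(-3 + 0)) = 1598 - 2*8*(12 + 1*(-3)) = 1598 - 2*8*(12 - 3) = 1598 - 2*8*9 = 1598 - 1*144 = 1598 - 144 = 1454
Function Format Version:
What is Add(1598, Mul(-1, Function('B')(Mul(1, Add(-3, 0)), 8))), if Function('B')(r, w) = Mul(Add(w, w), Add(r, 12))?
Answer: 1454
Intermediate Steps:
Function('B')(r, w) = Mul(2, w, Add(12, r)) (Function('B')(r, w) = Mul(Mul(2, w), Add(12, r)) = Mul(2, w, Add(12, r)))
Add(1598, Mul(-1, Function('B')(Mul(1, Add(-3, 0)), 8))) = Add(1598, Mul(-1, Mul(2, 8, Add(12, Mul(1, Add(-3, 0)))))) = Add(1598, Mul(-1, Mul(2, 8, Add(12, Mul(1, -3))))) = Add(1598, Mul(-1, Mul(2, 8, Add(12, -3)))) = Add(1598, Mul(-1, Mul(2, 8, 9))) = Add(1598, Mul(-1, 144)) = Add(1598, -144) = 1454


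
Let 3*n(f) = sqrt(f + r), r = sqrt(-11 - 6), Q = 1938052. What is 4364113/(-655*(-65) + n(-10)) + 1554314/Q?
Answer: 777157/969026 + 4364113/(42575 + sqrt(-10 + I*sqrt(17))/3) ≈ 103.31 - 0.0025891*I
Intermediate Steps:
r = I*sqrt(17) (r = sqrt(-17) = I*sqrt(17) ≈ 4.1231*I)
n(f) = sqrt(f + I*sqrt(17))/3
4364113/(-655*(-65) + n(-10)) + 1554314/Q = 4364113/(-655*(-65) + sqrt(-10 + I*sqrt(17))/3) + 1554314/1938052 = 4364113/(42575 + sqrt(-10 + I*sqrt(17))/3) + 1554314*(1/1938052) = 4364113/(42575 + sqrt(-10 + I*sqrt(17))/3) + 777157/969026 = 777157/969026 + 4364113/(42575 + sqrt(-10 + I*sqrt(17))/3)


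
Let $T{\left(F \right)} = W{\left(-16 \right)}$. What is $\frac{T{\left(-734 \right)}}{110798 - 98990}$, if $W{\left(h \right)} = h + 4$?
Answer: $- \frac{1}{984} \approx -0.0010163$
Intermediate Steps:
$W{\left(h \right)} = 4 + h$
$T{\left(F \right)} = -12$ ($T{\left(F \right)} = 4 - 16 = -12$)
$\frac{T{\left(-734 \right)}}{110798 - 98990} = - \frac{12}{110798 - 98990} = - \frac{12}{11808} = \left(-12\right) \frac{1}{11808} = - \frac{1}{984}$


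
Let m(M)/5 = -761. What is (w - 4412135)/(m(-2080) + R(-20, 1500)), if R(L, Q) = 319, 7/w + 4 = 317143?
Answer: 99947148697/78967611 ≈ 1265.7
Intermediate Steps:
w = 7/317139 (w = 7/(-4 + 317143) = 7/317139 ≈ 2.2072e-5)
m(M) = -3805 (m(M) = 5*(-761) = -3805)
(w - 4412135)/(m(-2080) + R(-20, 1500)) = (7/317139 - 4412135)/(-3805 + 319) = -1399260081758/317139/(-3486) = -1399260081758/317139*(-1/3486) = 99947148697/78967611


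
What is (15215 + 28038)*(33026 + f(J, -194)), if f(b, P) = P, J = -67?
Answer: 1420082496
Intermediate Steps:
(15215 + 28038)*(33026 + f(J, -194)) = (15215 + 28038)*(33026 - 194) = 43253*32832 = 1420082496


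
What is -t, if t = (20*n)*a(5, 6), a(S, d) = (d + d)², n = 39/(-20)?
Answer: 5616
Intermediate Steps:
n = -39/20 (n = 39*(-1/20) = -39/20 ≈ -1.9500)
a(S, d) = 4*d² (a(S, d) = (2*d)² = 4*d²)
t = -5616 (t = (20*(-39/20))*(4*6²) = -156*36 = -39*144 = -5616)
-t = -1*(-5616) = 5616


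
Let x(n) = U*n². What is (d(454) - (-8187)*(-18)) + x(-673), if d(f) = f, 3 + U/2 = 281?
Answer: 251681612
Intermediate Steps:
U = 556 (U = -6 + 2*281 = -6 + 562 = 556)
x(n) = 556*n²
(d(454) - (-8187)*(-18)) + x(-673) = (454 - (-8187)*(-18)) + 556*(-673)² = (454 - 1*147366) + 556*452929 = (454 - 147366) + 251828524 = -146912 + 251828524 = 251681612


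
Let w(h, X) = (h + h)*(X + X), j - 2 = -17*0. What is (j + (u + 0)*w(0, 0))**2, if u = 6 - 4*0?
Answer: 4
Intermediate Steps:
j = 2 (j = 2 - 17*0 = 2 + 0 = 2)
w(h, X) = 4*X*h (w(h, X) = (2*h)*(2*X) = 4*X*h)
u = 6 (u = 6 + 0 = 6)
(j + (u + 0)*w(0, 0))**2 = (2 + (6 + 0)*(4*0*0))**2 = (2 + 6*0)**2 = (2 + 0)**2 = 2**2 = 4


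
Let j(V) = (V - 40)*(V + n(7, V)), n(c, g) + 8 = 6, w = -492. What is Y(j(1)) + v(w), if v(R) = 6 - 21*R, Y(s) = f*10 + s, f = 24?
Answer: 10617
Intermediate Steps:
n(c, g) = -2 (n(c, g) = -8 + 6 = -2)
j(V) = (-40 + V)*(-2 + V) (j(V) = (V - 40)*(V - 2) = (-40 + V)*(-2 + V))
Y(s) = 240 + s (Y(s) = 24*10 + s = 240 + s)
Y(j(1)) + v(w) = (240 + (80 + 1² - 42*1)) + (6 - 21*(-492)) = (240 + (80 + 1 - 42)) + (6 + 10332) = (240 + 39) + 10338 = 279 + 10338 = 10617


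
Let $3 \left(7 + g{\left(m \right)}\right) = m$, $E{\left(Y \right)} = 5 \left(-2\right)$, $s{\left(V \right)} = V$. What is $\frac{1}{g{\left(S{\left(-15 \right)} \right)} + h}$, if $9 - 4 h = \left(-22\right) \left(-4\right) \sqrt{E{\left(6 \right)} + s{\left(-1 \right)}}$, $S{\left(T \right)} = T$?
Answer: $- \frac{156}{86705} + \frac{352 i \sqrt{11}}{86705} \approx -0.0017992 + 0.013465 i$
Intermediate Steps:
$E{\left(Y \right)} = -10$
$g{\left(m \right)} = -7 + \frac{m}{3}$
$h = \frac{9}{4} - 22 i \sqrt{11}$ ($h = \frac{9}{4} - \frac{\left(-22\right) \left(-4\right) \sqrt{-10 - 1}}{4} = \frac{9}{4} - \frac{88 \sqrt{-11}}{4} = \frac{9}{4} - \frac{88 i \sqrt{11}}{4} = \frac{9}{4} - 22 i \sqrt{11} \approx 2.25 - 72.966 i$)
$\frac{1}{g{\left(S{\left(-15 \right)} \right)} + h} = \frac{1}{\left(-7 + \frac{1}{3} \left(-15\right)\right) + \left(\frac{9}{4} - 22 i \sqrt{11}\right)} = \frac{1}{\left(-7 - 5\right) + \left(\frac{9}{4} - 22 i \sqrt{11}\right)} = \frac{1}{-12 + \left(\frac{9}{4} - 22 i \sqrt{11}\right)} = \frac{1}{- \frac{39}{4} - 22 i \sqrt{11}}$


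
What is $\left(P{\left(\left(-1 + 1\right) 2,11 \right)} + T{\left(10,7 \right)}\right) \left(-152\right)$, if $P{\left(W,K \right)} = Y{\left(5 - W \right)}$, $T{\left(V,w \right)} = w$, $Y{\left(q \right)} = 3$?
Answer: $-1520$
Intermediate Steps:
$P{\left(W,K \right)} = 3$
$\left(P{\left(\left(-1 + 1\right) 2,11 \right)} + T{\left(10,7 \right)}\right) \left(-152\right) = \left(3 + 7\right) \left(-152\right) = 10 \left(-152\right) = -1520$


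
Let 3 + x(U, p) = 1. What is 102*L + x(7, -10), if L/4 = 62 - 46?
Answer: 6526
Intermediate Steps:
L = 64 (L = 4*(62 - 46) = 4*16 = 64)
x(U, p) = -2 (x(U, p) = -3 + 1 = -2)
102*L + x(7, -10) = 102*64 - 2 = 6528 - 2 = 6526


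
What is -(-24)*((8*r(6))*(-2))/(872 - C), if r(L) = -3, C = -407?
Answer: 1152/1279 ≈ 0.90070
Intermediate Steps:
-(-24)*((8*r(6))*(-2))/(872 - C) = -(-24)*((8*(-3))*(-2))/(872 - 1*(-407)) = -(-24)*(-24*(-2))/(872 + 407) = -(-24)*48/1279 = -24*(-48/1279) = 1152/1279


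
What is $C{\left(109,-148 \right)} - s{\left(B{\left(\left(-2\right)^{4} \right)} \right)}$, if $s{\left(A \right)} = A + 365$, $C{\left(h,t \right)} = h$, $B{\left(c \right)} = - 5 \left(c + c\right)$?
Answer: $-96$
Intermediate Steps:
$B{\left(c \right)} = - 10 c$ ($B{\left(c \right)} = - 5 \cdot 2 c = - 10 c$)
$s{\left(A \right)} = 365 + A$
$C{\left(109,-148 \right)} - s{\left(B{\left(\left(-2\right)^{4} \right)} \right)} = 109 - \left(365 - 10 \left(-2\right)^{4}\right) = 109 - \left(365 - 160\right) = 109 - 205 = -96$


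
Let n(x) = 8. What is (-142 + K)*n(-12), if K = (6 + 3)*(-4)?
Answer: -1424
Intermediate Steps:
K = -36 (K = 9*(-4) = -36)
(-142 + K)*n(-12) = (-142 - 36)*8 = -178*8 = -1424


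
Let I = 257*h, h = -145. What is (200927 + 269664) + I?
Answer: 433326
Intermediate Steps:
I = -37265 (I = 257*(-145) = -37265)
(200927 + 269664) + I = (200927 + 269664) - 37265 = 470591 - 37265 = 433326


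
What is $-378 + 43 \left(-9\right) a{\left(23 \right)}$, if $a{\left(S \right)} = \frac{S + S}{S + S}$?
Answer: $-765$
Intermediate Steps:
$a{\left(S \right)} = 1$ ($a{\left(S \right)} = \frac{2 S}{2 S} = 2 S \frac{1}{2 S} = 1$)
$-378 + 43 \left(-9\right) a{\left(23 \right)} = -378 + 43 \left(-9\right) 1 = -378 - 387 = -765$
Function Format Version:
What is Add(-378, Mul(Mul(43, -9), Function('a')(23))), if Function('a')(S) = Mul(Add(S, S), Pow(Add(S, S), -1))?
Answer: -765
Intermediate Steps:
Function('a')(S) = 1 (Function('a')(S) = Mul(Mul(2, S), Pow(Mul(2, S), -1)) = Mul(Mul(2, S), Mul(Rational(1, 2), Pow(S, -1))) = 1)
Add(-378, Mul(Mul(43, -9), Function('a')(23))) = Add(-378, Mul(Mul(43, -9), 1)) = Add(-378, Mul(-387, 1)) = Add(-378, -387) = -765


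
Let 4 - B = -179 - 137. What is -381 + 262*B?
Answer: 83459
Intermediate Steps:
B = 320 (B = 4 - (-179 - 137) = 4 - 1*(-316) = 4 + 316 = 320)
-381 + 262*B = -381 + 262*320 = -381 + 83840 = 83459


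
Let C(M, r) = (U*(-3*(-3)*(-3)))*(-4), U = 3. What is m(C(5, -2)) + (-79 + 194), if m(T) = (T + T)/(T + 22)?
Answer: 20219/173 ≈ 116.87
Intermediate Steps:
C(M, r) = 324 (C(M, r) = (3*(-3*(-3)*(-3)))*(-4) = (3*(9*(-3)))*(-4) = (3*(-27))*(-4) = -81*(-4) = 324)
m(T) = 2*T/(22 + T) (m(T) = (2*T)/(22 + T) = 2*T/(22 + T))
m(C(5, -2)) + (-79 + 194) = 2*324/(22 + 324) + (-79 + 194) = 2*324/346 + 115 = 2*324*(1/346) + 115 = 324/173 + 115 = 20219/173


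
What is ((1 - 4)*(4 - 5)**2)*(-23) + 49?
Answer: 118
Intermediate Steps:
((1 - 4)*(4 - 5)**2)*(-23) + 49 = -3*(-1)**2*(-23) + 49 = -3*1*(-23) + 49 = -3*(-23) + 49 = 69 + 49 = 118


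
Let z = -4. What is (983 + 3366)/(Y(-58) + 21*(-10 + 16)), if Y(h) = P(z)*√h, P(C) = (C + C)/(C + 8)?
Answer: 273987/8054 + 4349*I*√58/8054 ≈ 34.019 + 4.1124*I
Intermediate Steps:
P(C) = 2*C/(8 + C) (P(C) = (2*C)/(8 + C) = 2*C/(8 + C))
Y(h) = -2*√h (Y(h) = (2*(-4)/(8 - 4))*√h = (2*(-4)/4)*√h = (2*(-4)*(¼))*√h = -2*√h)
(983 + 3366)/(Y(-58) + 21*(-10 + 16)) = (983 + 3366)/(-2*I*√58 + 21*(-10 + 16)) = 4349/(-2*I*√58 + 21*6) = 4349/(-2*I*√58 + 126) = 4349/(126 - 2*I*√58)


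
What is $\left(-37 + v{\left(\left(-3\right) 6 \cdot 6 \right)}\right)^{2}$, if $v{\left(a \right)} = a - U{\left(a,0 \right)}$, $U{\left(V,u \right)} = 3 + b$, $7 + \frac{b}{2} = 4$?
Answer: $20164$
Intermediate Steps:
$b = -6$ ($b = -14 + 2 \cdot 4 = -14 + 8 = -6$)
$U{\left(V,u \right)} = -3$ ($U{\left(V,u \right)} = 3 - 6 = -3$)
$v{\left(a \right)} = 3 + a$ ($v{\left(a \right)} = a - -3 = a + 3 = 3 + a$)
$\left(-37 + v{\left(\left(-3\right) 6 \cdot 6 \right)}\right)^{2} = \left(-37 + \left(3 + \left(-3\right) 6 \cdot 6\right)\right)^{2} = \left(-37 + \left(3 - 108\right)\right)^{2} = \left(-37 - 105\right)^{2} = \left(-142\right)^{2} = 20164$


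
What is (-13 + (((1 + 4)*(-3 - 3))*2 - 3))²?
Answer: 5776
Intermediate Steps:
(-13 + (((1 + 4)*(-3 - 3))*2 - 3))² = (-13 + ((5*(-6))*2 - 3))² = (-13 + (-30*2 - 3))² = (-13 + (-60 - 3))² = (-13 - 63)² = (-76)² = 5776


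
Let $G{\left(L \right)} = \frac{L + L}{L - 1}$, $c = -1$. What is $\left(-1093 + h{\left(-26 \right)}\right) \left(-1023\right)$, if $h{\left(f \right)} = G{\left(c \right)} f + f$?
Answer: $1171335$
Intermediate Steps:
$G{\left(L \right)} = \frac{2 L}{-1 + L}$
$h{\left(f \right)} = 2 f$ ($h{\left(f \right)} = 2 \left(-1\right) \frac{1}{-1 - 1} f + f = 2 \left(-1\right) \frac{1}{-2} f + f = 2 \left(-1\right) \left(- \frac{1}{2}\right) f + f = 1 f + f = f + f = 2 f$)
$\left(-1093 + h{\left(-26 \right)}\right) \left(-1023\right) = \left(-1093 + 2 \left(-26\right)\right) \left(-1023\right) = \left(-1093 - 52\right) \left(-1023\right) = \left(-1145\right) \left(-1023\right) = 1171335$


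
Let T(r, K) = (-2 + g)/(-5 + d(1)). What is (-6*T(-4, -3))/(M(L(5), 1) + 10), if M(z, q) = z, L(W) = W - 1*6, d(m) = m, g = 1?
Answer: -⅙ ≈ -0.16667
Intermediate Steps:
L(W) = -6 + W (L(W) = W - 6 = -6 + W)
T(r, K) = ¼ (T(r, K) = (-2 + 1)/(-5 + 1) = -1/(-4) = -1*(-¼) = ¼)
(-6*T(-4, -3))/(M(L(5), 1) + 10) = (-6*¼)/((-6 + 5) + 10) = -3/(2*(-1 + 10)) = -3/2/9 = -3/2*⅑ = -⅙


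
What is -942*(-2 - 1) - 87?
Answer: 2739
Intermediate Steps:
-942*(-2 - 1) - 87 = -942*(-3) - 87 = -157*(-18) - 87 = 2826 - 87 = 2739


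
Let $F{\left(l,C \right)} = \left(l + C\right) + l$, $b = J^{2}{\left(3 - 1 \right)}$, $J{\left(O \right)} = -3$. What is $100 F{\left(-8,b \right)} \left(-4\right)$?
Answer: $2800$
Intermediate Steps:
$b = 9$ ($b = \left(-3\right)^{2} = 9$)
$F{\left(l,C \right)} = C + 2 l$ ($F{\left(l,C \right)} = \left(C + l\right) + l = C + 2 l$)
$100 F{\left(-8,b \right)} \left(-4\right) = 100 \left(9 + 2 \left(-8\right)\right) \left(-4\right) = 100 \left(9 - 16\right) \left(-4\right) = 100 \left(-7\right) \left(-4\right) = \left(-700\right) \left(-4\right) = 2800$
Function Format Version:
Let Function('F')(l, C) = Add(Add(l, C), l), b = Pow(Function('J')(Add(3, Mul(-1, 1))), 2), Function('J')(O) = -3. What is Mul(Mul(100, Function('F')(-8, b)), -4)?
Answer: 2800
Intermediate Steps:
b = 9 (b = Pow(-3, 2) = 9)
Function('F')(l, C) = Add(C, Mul(2, l)) (Function('F')(l, C) = Add(Add(C, l), l) = Add(C, Mul(2, l)))
Mul(Mul(100, Function('F')(-8, b)), -4) = Mul(Mul(100, Add(9, Mul(2, -8))), -4) = Mul(Mul(100, Add(9, -16)), -4) = Mul(Mul(100, -7), -4) = Mul(-700, -4) = 2800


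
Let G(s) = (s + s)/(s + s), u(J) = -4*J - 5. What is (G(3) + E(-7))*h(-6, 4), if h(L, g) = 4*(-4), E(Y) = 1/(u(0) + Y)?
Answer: -44/3 ≈ -14.667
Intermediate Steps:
u(J) = -5 - 4*J
E(Y) = 1/(-5 + Y) (E(Y) = 1/((-5 - 4*0) + Y) = 1/((-5 + 0) + Y) = 1/(-5 + Y))
G(s) = 1 (G(s) = (2*s)/((2*s)) = (2*s)*(1/(2*s)) = 1)
h(L, g) = -16
(G(3) + E(-7))*h(-6, 4) = (1 + 1/(-5 - 7))*(-16) = (1 + 1/(-12))*(-16) = (1 - 1/12)*(-16) = (11/12)*(-16) = -44/3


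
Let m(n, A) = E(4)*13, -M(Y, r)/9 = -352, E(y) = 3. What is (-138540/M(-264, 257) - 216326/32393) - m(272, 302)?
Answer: -764605577/8551752 ≈ -89.409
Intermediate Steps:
M(Y, r) = 3168 (M(Y, r) = -9*(-352) = 3168)
m(n, A) = 39 (m(n, A) = 3*13 = 39)
(-138540/M(-264, 257) - 216326/32393) - m(272, 302) = (-138540/3168 - 216326/32393) - 1*39 = (-138540*1/3168 - 216326*1/32393) - 39 = (-11545/264 - 216326/32393) - 39 = -431087249/8551752 - 39 = -764605577/8551752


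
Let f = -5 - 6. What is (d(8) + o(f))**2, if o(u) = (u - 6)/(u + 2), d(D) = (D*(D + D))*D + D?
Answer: 86583025/81 ≈ 1.0689e+6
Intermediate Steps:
d(D) = D + 2*D**3 (d(D) = (D*(2*D))*D + D = (2*D**2)*D + D = 2*D**3 + D = D + 2*D**3)
f = -11
o(u) = (-6 + u)/(2 + u)
(d(8) + o(f))**2 = ((8 + 2*8**3) + (-6 - 11)/(2 - 11))**2 = ((8 + 2*512) - 17/(-9))**2 = ((8 + 1024) - 1/9*(-17))**2 = (1032 + 17/9)**2 = (9305/9)**2 = 86583025/81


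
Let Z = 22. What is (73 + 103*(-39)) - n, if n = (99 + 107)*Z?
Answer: -8476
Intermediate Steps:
n = 4532 (n = (99 + 107)*22 = 206*22 = 4532)
(73 + 103*(-39)) - n = (73 + 103*(-39)) - 1*4532 = (73 - 4017) - 4532 = -3944 - 4532 = -8476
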